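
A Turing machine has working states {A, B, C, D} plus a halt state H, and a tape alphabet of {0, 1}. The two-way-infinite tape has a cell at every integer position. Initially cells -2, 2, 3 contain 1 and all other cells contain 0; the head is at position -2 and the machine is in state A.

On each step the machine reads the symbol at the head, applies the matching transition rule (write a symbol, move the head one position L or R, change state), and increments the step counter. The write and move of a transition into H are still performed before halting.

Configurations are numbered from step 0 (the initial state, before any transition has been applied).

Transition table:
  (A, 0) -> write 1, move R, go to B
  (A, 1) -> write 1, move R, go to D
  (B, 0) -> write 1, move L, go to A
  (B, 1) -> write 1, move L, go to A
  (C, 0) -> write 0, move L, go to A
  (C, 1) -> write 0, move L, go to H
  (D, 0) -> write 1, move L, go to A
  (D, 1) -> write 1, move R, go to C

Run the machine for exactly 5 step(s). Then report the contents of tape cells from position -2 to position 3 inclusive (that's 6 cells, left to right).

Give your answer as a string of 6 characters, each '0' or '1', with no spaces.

Answer: 110011

Derivation:
Step 1: in state A at pos -2, read 1 -> (A,1)->write 1,move R,goto D. Now: state=D, head=-1, tape[-3..4]=01000110 (head:   ^)
Step 2: in state D at pos -1, read 0 -> (D,0)->write 1,move L,goto A. Now: state=A, head=-2, tape[-3..4]=01100110 (head:  ^)
Step 3: in state A at pos -2, read 1 -> (A,1)->write 1,move R,goto D. Now: state=D, head=-1, tape[-3..4]=01100110 (head:   ^)
Step 4: in state D at pos -1, read 1 -> (D,1)->write 1,move R,goto C. Now: state=C, head=0, tape[-3..4]=01100110 (head:    ^)
Step 5: in state C at pos 0, read 0 -> (C,0)->write 0,move L,goto A. Now: state=A, head=-1, tape[-3..4]=01100110 (head:   ^)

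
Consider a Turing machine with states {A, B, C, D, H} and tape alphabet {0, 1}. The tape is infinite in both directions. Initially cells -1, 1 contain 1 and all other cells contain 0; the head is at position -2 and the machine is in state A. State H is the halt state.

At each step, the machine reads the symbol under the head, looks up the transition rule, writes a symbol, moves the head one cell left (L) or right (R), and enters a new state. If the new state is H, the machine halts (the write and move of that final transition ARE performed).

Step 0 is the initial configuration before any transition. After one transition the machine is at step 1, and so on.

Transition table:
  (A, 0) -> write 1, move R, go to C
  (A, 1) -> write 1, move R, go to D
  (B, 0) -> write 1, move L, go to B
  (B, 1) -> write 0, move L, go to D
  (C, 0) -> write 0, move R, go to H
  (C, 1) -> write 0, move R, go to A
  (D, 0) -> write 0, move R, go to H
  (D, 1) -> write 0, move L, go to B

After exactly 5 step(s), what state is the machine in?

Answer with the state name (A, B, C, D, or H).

Answer: C

Derivation:
Step 1: in state A at pos -2, read 0 -> (A,0)->write 1,move R,goto C. Now: state=C, head=-1, tape[-3..2]=011010 (head:   ^)
Step 2: in state C at pos -1, read 1 -> (C,1)->write 0,move R,goto A. Now: state=A, head=0, tape[-3..2]=010010 (head:    ^)
Step 3: in state A at pos 0, read 0 -> (A,0)->write 1,move R,goto C. Now: state=C, head=1, tape[-3..2]=010110 (head:     ^)
Step 4: in state C at pos 1, read 1 -> (C,1)->write 0,move R,goto A. Now: state=A, head=2, tape[-3..3]=0101000 (head:      ^)
Step 5: in state A at pos 2, read 0 -> (A,0)->write 1,move R,goto C. Now: state=C, head=3, tape[-3..4]=01010100 (head:       ^)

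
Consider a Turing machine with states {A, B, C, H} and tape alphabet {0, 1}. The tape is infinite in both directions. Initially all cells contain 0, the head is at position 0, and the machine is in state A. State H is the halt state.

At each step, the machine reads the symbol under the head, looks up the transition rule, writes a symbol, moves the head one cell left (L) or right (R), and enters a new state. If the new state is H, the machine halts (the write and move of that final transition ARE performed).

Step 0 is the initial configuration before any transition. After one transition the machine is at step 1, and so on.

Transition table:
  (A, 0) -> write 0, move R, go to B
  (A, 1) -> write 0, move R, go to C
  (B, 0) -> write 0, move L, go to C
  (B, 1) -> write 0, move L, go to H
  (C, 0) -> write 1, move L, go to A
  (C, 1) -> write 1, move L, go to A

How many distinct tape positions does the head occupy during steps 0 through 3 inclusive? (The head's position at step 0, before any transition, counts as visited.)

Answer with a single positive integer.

Answer: 3

Derivation:
Step 1: in state A at pos 0, read 0 -> (A,0)->write 0,move R,goto B. Now: state=B, head=1, tape[-1..2]=0000 (head:   ^)
Step 2: in state B at pos 1, read 0 -> (B,0)->write 0,move L,goto C. Now: state=C, head=0, tape[-1..2]=0000 (head:  ^)
Step 3: in state C at pos 0, read 0 -> (C,0)->write 1,move L,goto A. Now: state=A, head=-1, tape[-2..2]=00100 (head:  ^)
Head positions at steps 0..3: starting at 0, distinct positions visited = {-1, 0, 1} -> 3 position(s)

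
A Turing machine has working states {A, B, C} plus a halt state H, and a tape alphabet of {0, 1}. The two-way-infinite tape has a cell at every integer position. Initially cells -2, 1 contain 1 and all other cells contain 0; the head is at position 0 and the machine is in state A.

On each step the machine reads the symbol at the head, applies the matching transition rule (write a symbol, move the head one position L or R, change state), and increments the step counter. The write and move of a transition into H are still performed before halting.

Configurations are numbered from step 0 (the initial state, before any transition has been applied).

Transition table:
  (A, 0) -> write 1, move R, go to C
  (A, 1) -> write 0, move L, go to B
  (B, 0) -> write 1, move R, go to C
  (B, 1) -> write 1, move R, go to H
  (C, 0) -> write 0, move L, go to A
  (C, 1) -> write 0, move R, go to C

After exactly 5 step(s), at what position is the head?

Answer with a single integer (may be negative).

Answer: 1

Derivation:
Step 1: in state A at pos 0, read 0 -> (A,0)->write 1,move R,goto C. Now: state=C, head=1, tape[-3..2]=010110 (head:     ^)
Step 2: in state C at pos 1, read 1 -> (C,1)->write 0,move R,goto C. Now: state=C, head=2, tape[-3..3]=0101000 (head:      ^)
Step 3: in state C at pos 2, read 0 -> (C,0)->write 0,move L,goto A. Now: state=A, head=1, tape[-3..3]=0101000 (head:     ^)
Step 4: in state A at pos 1, read 0 -> (A,0)->write 1,move R,goto C. Now: state=C, head=2, tape[-3..3]=0101100 (head:      ^)
Step 5: in state C at pos 2, read 0 -> (C,0)->write 0,move L,goto A. Now: state=A, head=1, tape[-3..3]=0101100 (head:     ^)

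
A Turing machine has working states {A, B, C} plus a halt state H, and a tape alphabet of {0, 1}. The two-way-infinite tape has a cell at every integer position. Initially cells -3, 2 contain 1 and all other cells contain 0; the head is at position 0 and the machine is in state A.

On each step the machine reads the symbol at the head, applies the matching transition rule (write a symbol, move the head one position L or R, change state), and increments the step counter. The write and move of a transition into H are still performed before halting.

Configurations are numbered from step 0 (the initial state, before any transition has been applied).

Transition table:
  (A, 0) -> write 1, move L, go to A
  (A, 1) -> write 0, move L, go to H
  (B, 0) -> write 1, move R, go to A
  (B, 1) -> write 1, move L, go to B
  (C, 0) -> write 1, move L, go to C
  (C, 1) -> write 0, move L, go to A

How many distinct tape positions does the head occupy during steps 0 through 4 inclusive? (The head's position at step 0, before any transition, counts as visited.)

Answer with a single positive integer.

Step 1: in state A at pos 0, read 0 -> (A,0)->write 1,move L,goto A. Now: state=A, head=-1, tape[-4..3]=01001010 (head:    ^)
Step 2: in state A at pos -1, read 0 -> (A,0)->write 1,move L,goto A. Now: state=A, head=-2, tape[-4..3]=01011010 (head:   ^)
Step 3: in state A at pos -2, read 0 -> (A,0)->write 1,move L,goto A. Now: state=A, head=-3, tape[-4..3]=01111010 (head:  ^)
Step 4: in state A at pos -3, read 1 -> (A,1)->write 0,move L,goto H. Now: state=H, head=-4, tape[-5..3]=000111010 (head:  ^)
Head positions at steps 0..4: starting at 0, distinct positions visited = {-4, -3, -2, -1, 0} -> 5 position(s)

Answer: 5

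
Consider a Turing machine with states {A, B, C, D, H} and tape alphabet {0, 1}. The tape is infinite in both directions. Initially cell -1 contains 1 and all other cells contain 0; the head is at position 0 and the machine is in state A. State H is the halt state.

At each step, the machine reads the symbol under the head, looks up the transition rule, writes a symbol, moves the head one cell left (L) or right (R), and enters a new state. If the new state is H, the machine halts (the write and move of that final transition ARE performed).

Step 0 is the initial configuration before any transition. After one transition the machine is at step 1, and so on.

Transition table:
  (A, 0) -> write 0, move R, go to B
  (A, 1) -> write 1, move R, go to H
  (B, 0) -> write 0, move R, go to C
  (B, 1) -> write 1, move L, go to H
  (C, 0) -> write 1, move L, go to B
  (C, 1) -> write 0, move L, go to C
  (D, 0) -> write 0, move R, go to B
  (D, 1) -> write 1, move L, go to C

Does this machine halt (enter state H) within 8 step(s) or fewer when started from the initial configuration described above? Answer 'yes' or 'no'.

Answer: no

Derivation:
Step 1: in state A at pos 0, read 0 -> (A,0)->write 0,move R,goto B. Now: state=B, head=1, tape[-2..2]=01000 (head:    ^)
Step 2: in state B at pos 1, read 0 -> (B,0)->write 0,move R,goto C. Now: state=C, head=2, tape[-2..3]=010000 (head:     ^)
Step 3: in state C at pos 2, read 0 -> (C,0)->write 1,move L,goto B. Now: state=B, head=1, tape[-2..3]=010010 (head:    ^)
Step 4: in state B at pos 1, read 0 -> (B,0)->write 0,move R,goto C. Now: state=C, head=2, tape[-2..3]=010010 (head:     ^)
Step 5: in state C at pos 2, read 1 -> (C,1)->write 0,move L,goto C. Now: state=C, head=1, tape[-2..3]=010000 (head:    ^)
Step 6: in state C at pos 1, read 0 -> (C,0)->write 1,move L,goto B. Now: state=B, head=0, tape[-2..3]=010100 (head:   ^)
Step 7: in state B at pos 0, read 0 -> (B,0)->write 0,move R,goto C. Now: state=C, head=1, tape[-2..3]=010100 (head:    ^)
Step 8: in state C at pos 1, read 1 -> (C,1)->write 0,move L,goto C. Now: state=C, head=0, tape[-2..3]=010000 (head:   ^)
After 8 step(s): state = C (not H) -> not halted within 8 -> no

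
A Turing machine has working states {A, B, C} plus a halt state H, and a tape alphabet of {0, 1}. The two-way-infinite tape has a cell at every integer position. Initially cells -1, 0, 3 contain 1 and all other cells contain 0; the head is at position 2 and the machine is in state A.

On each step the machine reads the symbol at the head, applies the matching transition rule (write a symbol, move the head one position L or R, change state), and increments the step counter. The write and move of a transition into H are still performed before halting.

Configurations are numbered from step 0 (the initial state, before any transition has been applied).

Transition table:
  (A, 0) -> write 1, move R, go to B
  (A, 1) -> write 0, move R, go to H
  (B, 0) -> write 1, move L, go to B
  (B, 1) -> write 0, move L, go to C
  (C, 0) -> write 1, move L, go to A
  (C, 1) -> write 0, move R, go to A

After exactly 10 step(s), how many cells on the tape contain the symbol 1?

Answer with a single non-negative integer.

Answer: 3

Derivation:
Step 1: in state A at pos 2, read 0 -> (A,0)->write 1,move R,goto B. Now: state=B, head=3, tape[-2..4]=0110110 (head:      ^)
Step 2: in state B at pos 3, read 1 -> (B,1)->write 0,move L,goto C. Now: state=C, head=2, tape[-2..4]=0110100 (head:     ^)
Step 3: in state C at pos 2, read 1 -> (C,1)->write 0,move R,goto A. Now: state=A, head=3, tape[-2..4]=0110000 (head:      ^)
Step 4: in state A at pos 3, read 0 -> (A,0)->write 1,move R,goto B. Now: state=B, head=4, tape[-2..5]=01100100 (head:       ^)
Step 5: in state B at pos 4, read 0 -> (B,0)->write 1,move L,goto B. Now: state=B, head=3, tape[-2..5]=01100110 (head:      ^)
Step 6: in state B at pos 3, read 1 -> (B,1)->write 0,move L,goto C. Now: state=C, head=2, tape[-2..5]=01100010 (head:     ^)
Step 7: in state C at pos 2, read 0 -> (C,0)->write 1,move L,goto A. Now: state=A, head=1, tape[-2..5]=01101010 (head:    ^)
Step 8: in state A at pos 1, read 0 -> (A,0)->write 1,move R,goto B. Now: state=B, head=2, tape[-2..5]=01111010 (head:     ^)
Step 9: in state B at pos 2, read 1 -> (B,1)->write 0,move L,goto C. Now: state=C, head=1, tape[-2..5]=01110010 (head:    ^)
Step 10: in state C at pos 1, read 1 -> (C,1)->write 0,move R,goto A. Now: state=A, head=2, tape[-2..5]=01100010 (head:     ^)
Cells containing 1 after step 10: {-1, 0, 4} -> 3 cell(s)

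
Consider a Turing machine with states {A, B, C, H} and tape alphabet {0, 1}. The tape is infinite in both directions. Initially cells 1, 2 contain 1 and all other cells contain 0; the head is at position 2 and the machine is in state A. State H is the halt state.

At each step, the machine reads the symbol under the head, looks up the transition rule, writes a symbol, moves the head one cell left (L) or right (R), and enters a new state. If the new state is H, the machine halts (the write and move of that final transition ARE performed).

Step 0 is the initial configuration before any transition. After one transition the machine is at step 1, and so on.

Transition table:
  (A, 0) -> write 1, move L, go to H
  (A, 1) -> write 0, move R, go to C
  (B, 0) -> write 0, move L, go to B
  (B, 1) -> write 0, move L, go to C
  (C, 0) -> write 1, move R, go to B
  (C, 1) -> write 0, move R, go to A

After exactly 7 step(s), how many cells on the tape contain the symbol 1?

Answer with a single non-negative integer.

Step 1: in state A at pos 2, read 1 -> (A,1)->write 0,move R,goto C. Now: state=C, head=3, tape[0..4]=01000 (head:    ^)
Step 2: in state C at pos 3, read 0 -> (C,0)->write 1,move R,goto B. Now: state=B, head=4, tape[0..5]=010100 (head:     ^)
Step 3: in state B at pos 4, read 0 -> (B,0)->write 0,move L,goto B. Now: state=B, head=3, tape[0..5]=010100 (head:    ^)
Step 4: in state B at pos 3, read 1 -> (B,1)->write 0,move L,goto C. Now: state=C, head=2, tape[0..5]=010000 (head:   ^)
Step 5: in state C at pos 2, read 0 -> (C,0)->write 1,move R,goto B. Now: state=B, head=3, tape[0..5]=011000 (head:    ^)
Step 6: in state B at pos 3, read 0 -> (B,0)->write 0,move L,goto B. Now: state=B, head=2, tape[0..5]=011000 (head:   ^)
Step 7: in state B at pos 2, read 1 -> (B,1)->write 0,move L,goto C. Now: state=C, head=1, tape[0..5]=010000 (head:  ^)
Cells containing 1 after step 7: {1} -> 1 cell(s)

Answer: 1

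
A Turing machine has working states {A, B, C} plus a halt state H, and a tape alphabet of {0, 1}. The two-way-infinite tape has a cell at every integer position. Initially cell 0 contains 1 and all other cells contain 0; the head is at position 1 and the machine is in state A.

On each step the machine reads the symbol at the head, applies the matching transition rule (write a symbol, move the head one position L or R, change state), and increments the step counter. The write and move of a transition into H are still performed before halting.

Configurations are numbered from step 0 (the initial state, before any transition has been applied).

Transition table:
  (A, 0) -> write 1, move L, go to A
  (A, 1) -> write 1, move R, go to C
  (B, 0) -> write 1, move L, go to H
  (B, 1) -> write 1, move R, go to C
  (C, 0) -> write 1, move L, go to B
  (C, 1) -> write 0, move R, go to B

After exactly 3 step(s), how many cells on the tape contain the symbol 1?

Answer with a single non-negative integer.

Step 1: in state A at pos 1, read 0 -> (A,0)->write 1,move L,goto A. Now: state=A, head=0, tape[-1..2]=0110 (head:  ^)
Step 2: in state A at pos 0, read 1 -> (A,1)->write 1,move R,goto C. Now: state=C, head=1, tape[-1..2]=0110 (head:   ^)
Step 3: in state C at pos 1, read 1 -> (C,1)->write 0,move R,goto B. Now: state=B, head=2, tape[-1..3]=01000 (head:    ^)
Cells containing 1 after step 3: {0} -> 1 cell(s)

Answer: 1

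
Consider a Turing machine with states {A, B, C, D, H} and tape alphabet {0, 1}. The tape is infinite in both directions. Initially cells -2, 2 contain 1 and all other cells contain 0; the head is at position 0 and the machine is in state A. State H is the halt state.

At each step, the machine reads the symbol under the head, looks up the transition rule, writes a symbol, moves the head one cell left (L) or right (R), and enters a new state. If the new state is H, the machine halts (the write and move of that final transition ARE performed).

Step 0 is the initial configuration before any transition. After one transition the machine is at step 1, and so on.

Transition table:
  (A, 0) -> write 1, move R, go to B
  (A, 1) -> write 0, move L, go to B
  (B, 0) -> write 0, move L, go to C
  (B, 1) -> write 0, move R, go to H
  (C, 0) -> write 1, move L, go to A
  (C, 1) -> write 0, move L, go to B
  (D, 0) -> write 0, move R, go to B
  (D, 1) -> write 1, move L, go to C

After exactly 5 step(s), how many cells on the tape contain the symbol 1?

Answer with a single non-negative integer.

Step 1: in state A at pos 0, read 0 -> (A,0)->write 1,move R,goto B. Now: state=B, head=1, tape[-3..3]=0101010 (head:     ^)
Step 2: in state B at pos 1, read 0 -> (B,0)->write 0,move L,goto C. Now: state=C, head=0, tape[-3..3]=0101010 (head:    ^)
Step 3: in state C at pos 0, read 1 -> (C,1)->write 0,move L,goto B. Now: state=B, head=-1, tape[-3..3]=0100010 (head:   ^)
Step 4: in state B at pos -1, read 0 -> (B,0)->write 0,move L,goto C. Now: state=C, head=-2, tape[-3..3]=0100010 (head:  ^)
Step 5: in state C at pos -2, read 1 -> (C,1)->write 0,move L,goto B. Now: state=B, head=-3, tape[-4..3]=00000010 (head:  ^)
Cells containing 1 after step 5: {2} -> 1 cell(s)

Answer: 1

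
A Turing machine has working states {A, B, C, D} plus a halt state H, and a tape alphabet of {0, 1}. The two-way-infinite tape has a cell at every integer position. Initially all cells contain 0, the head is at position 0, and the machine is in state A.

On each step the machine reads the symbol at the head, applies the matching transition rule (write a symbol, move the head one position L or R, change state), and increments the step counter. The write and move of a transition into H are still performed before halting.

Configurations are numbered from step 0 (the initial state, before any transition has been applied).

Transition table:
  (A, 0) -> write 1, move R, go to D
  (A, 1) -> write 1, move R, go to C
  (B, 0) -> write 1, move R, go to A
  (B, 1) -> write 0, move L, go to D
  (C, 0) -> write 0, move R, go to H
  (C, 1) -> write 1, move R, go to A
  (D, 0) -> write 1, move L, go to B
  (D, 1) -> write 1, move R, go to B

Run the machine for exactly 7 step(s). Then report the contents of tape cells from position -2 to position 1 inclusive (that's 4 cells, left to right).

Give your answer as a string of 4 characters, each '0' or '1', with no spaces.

Answer: 1101

Derivation:
Step 1: in state A at pos 0, read 0 -> (A,0)->write 1,move R,goto D. Now: state=D, head=1, tape[-1..2]=0100 (head:   ^)
Step 2: in state D at pos 1, read 0 -> (D,0)->write 1,move L,goto B. Now: state=B, head=0, tape[-1..2]=0110 (head:  ^)
Step 3: in state B at pos 0, read 1 -> (B,1)->write 0,move L,goto D. Now: state=D, head=-1, tape[-2..2]=00010 (head:  ^)
Step 4: in state D at pos -1, read 0 -> (D,0)->write 1,move L,goto B. Now: state=B, head=-2, tape[-3..2]=001010 (head:  ^)
Step 5: in state B at pos -2, read 0 -> (B,0)->write 1,move R,goto A. Now: state=A, head=-1, tape[-3..2]=011010 (head:   ^)
Step 6: in state A at pos -1, read 1 -> (A,1)->write 1,move R,goto C. Now: state=C, head=0, tape[-3..2]=011010 (head:    ^)
Step 7: in state C at pos 0, read 0 -> (C,0)->write 0,move R,goto H. Now: state=H, head=1, tape[-3..2]=011010 (head:     ^)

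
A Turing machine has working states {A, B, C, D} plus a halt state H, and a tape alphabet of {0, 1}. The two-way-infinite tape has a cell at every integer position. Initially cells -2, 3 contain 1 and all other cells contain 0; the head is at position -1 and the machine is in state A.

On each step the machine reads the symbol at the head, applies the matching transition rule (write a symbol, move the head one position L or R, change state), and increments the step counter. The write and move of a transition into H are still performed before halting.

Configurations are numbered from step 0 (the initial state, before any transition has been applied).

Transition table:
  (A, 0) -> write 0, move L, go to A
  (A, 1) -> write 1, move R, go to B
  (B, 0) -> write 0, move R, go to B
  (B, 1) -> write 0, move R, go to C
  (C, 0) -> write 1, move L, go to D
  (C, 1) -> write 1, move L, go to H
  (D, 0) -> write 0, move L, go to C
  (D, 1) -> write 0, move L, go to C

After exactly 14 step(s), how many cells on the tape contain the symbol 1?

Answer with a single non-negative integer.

Answer: 4

Derivation:
Step 1: in state A at pos -1, read 0 -> (A,0)->write 0,move L,goto A. Now: state=A, head=-2, tape[-3..4]=01000010 (head:  ^)
Step 2: in state A at pos -2, read 1 -> (A,1)->write 1,move R,goto B. Now: state=B, head=-1, tape[-3..4]=01000010 (head:   ^)
Step 3: in state B at pos -1, read 0 -> (B,0)->write 0,move R,goto B. Now: state=B, head=0, tape[-3..4]=01000010 (head:    ^)
Step 4: in state B at pos 0, read 0 -> (B,0)->write 0,move R,goto B. Now: state=B, head=1, tape[-3..4]=01000010 (head:     ^)
Step 5: in state B at pos 1, read 0 -> (B,0)->write 0,move R,goto B. Now: state=B, head=2, tape[-3..4]=01000010 (head:      ^)
Step 6: in state B at pos 2, read 0 -> (B,0)->write 0,move R,goto B. Now: state=B, head=3, tape[-3..4]=01000010 (head:       ^)
Step 7: in state B at pos 3, read 1 -> (B,1)->write 0,move R,goto C. Now: state=C, head=4, tape[-3..5]=010000000 (head:        ^)
Step 8: in state C at pos 4, read 0 -> (C,0)->write 1,move L,goto D. Now: state=D, head=3, tape[-3..5]=010000010 (head:       ^)
Step 9: in state D at pos 3, read 0 -> (D,0)->write 0,move L,goto C. Now: state=C, head=2, tape[-3..5]=010000010 (head:      ^)
Step 10: in state C at pos 2, read 0 -> (C,0)->write 1,move L,goto D. Now: state=D, head=1, tape[-3..5]=010001010 (head:     ^)
Step 11: in state D at pos 1, read 0 -> (D,0)->write 0,move L,goto C. Now: state=C, head=0, tape[-3..5]=010001010 (head:    ^)
Step 12: in state C at pos 0, read 0 -> (C,0)->write 1,move L,goto D. Now: state=D, head=-1, tape[-3..5]=010101010 (head:   ^)
Step 13: in state D at pos -1, read 0 -> (D,0)->write 0,move L,goto C. Now: state=C, head=-2, tape[-3..5]=010101010 (head:  ^)
Step 14: in state C at pos -2, read 1 -> (C,1)->write 1,move L,goto H. Now: state=H, head=-3, tape[-4..5]=0010101010 (head:  ^)
Cells containing 1 after step 14: {-2, 0, 2, 4} -> 4 cell(s)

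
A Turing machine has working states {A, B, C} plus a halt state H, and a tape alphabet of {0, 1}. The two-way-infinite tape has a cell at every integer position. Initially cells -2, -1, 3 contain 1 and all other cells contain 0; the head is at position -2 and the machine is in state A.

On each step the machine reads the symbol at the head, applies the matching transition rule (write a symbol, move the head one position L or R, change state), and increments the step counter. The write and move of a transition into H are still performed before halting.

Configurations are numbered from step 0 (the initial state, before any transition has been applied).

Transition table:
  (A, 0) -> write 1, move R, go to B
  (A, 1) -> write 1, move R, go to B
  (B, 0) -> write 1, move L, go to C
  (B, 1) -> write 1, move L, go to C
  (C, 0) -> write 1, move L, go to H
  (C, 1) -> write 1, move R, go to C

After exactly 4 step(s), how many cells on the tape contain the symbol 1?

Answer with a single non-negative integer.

Answer: 3

Derivation:
Step 1: in state A at pos -2, read 1 -> (A,1)->write 1,move R,goto B. Now: state=B, head=-1, tape[-3..4]=01100010 (head:   ^)
Step 2: in state B at pos -1, read 1 -> (B,1)->write 1,move L,goto C. Now: state=C, head=-2, tape[-3..4]=01100010 (head:  ^)
Step 3: in state C at pos -2, read 1 -> (C,1)->write 1,move R,goto C. Now: state=C, head=-1, tape[-3..4]=01100010 (head:   ^)
Step 4: in state C at pos -1, read 1 -> (C,1)->write 1,move R,goto C. Now: state=C, head=0, tape[-3..4]=01100010 (head:    ^)
Cells containing 1 after step 4: {-2, -1, 3} -> 3 cell(s)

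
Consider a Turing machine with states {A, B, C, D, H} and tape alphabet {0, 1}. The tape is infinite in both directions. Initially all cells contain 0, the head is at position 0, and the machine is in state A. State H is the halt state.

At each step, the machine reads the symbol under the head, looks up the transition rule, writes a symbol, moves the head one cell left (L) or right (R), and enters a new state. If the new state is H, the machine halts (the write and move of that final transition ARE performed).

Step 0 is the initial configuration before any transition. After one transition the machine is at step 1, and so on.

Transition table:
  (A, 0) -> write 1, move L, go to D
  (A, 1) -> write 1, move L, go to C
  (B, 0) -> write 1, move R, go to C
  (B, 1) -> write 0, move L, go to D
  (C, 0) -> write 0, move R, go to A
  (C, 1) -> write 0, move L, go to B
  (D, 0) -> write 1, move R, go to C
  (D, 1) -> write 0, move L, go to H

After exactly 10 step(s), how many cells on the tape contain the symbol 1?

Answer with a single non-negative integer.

Step 1: in state A at pos 0, read 0 -> (A,0)->write 1,move L,goto D. Now: state=D, head=-1, tape[-2..1]=0010 (head:  ^)
Step 2: in state D at pos -1, read 0 -> (D,0)->write 1,move R,goto C. Now: state=C, head=0, tape[-2..1]=0110 (head:   ^)
Step 3: in state C at pos 0, read 1 -> (C,1)->write 0,move L,goto B. Now: state=B, head=-1, tape[-2..1]=0100 (head:  ^)
Step 4: in state B at pos -1, read 1 -> (B,1)->write 0,move L,goto D. Now: state=D, head=-2, tape[-3..1]=00000 (head:  ^)
Step 5: in state D at pos -2, read 0 -> (D,0)->write 1,move R,goto C. Now: state=C, head=-1, tape[-3..1]=01000 (head:   ^)
Step 6: in state C at pos -1, read 0 -> (C,0)->write 0,move R,goto A. Now: state=A, head=0, tape[-3..1]=01000 (head:    ^)
Step 7: in state A at pos 0, read 0 -> (A,0)->write 1,move L,goto D. Now: state=D, head=-1, tape[-3..1]=01010 (head:   ^)
Step 8: in state D at pos -1, read 0 -> (D,0)->write 1,move R,goto C. Now: state=C, head=0, tape[-3..1]=01110 (head:    ^)
Step 9: in state C at pos 0, read 1 -> (C,1)->write 0,move L,goto B. Now: state=B, head=-1, tape[-3..1]=01100 (head:   ^)
Step 10: in state B at pos -1, read 1 -> (B,1)->write 0,move L,goto D. Now: state=D, head=-2, tape[-3..1]=01000 (head:  ^)
Cells containing 1 after step 10: {-2} -> 1 cell(s)

Answer: 1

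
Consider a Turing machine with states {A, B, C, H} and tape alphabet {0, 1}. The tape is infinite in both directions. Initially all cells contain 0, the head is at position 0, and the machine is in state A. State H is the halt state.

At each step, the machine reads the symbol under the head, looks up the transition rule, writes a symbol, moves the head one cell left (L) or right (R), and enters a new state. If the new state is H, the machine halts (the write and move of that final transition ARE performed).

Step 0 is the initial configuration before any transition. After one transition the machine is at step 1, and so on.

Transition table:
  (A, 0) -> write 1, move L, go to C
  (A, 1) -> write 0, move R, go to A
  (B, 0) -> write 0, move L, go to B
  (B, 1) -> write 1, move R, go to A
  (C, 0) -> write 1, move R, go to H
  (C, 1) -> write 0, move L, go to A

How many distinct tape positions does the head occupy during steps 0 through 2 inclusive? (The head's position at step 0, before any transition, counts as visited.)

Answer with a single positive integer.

Answer: 2

Derivation:
Step 1: in state A at pos 0, read 0 -> (A,0)->write 1,move L,goto C. Now: state=C, head=-1, tape[-2..1]=0010 (head:  ^)
Step 2: in state C at pos -1, read 0 -> (C,0)->write 1,move R,goto H. Now: state=H, head=0, tape[-2..1]=0110 (head:   ^)
Head positions at steps 0..2: starting at 0, distinct positions visited = {-1, 0} -> 2 position(s)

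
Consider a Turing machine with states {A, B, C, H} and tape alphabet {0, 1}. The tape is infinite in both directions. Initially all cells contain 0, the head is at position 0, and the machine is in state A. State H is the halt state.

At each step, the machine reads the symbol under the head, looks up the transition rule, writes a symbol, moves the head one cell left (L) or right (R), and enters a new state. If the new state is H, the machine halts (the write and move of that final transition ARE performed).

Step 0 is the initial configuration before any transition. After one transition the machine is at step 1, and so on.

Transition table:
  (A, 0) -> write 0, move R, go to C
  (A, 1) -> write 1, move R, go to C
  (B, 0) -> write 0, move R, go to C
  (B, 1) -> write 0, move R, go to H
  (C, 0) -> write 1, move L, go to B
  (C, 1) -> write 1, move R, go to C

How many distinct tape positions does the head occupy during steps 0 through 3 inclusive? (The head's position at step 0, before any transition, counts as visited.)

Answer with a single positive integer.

Step 1: in state A at pos 0, read 0 -> (A,0)->write 0,move R,goto C. Now: state=C, head=1, tape[-1..2]=0000 (head:   ^)
Step 2: in state C at pos 1, read 0 -> (C,0)->write 1,move L,goto B. Now: state=B, head=0, tape[-1..2]=0010 (head:  ^)
Step 3: in state B at pos 0, read 0 -> (B,0)->write 0,move R,goto C. Now: state=C, head=1, tape[-1..2]=0010 (head:   ^)
Head positions at steps 0..3: starting at 0, distinct positions visited = {0, 1} -> 2 position(s)

Answer: 2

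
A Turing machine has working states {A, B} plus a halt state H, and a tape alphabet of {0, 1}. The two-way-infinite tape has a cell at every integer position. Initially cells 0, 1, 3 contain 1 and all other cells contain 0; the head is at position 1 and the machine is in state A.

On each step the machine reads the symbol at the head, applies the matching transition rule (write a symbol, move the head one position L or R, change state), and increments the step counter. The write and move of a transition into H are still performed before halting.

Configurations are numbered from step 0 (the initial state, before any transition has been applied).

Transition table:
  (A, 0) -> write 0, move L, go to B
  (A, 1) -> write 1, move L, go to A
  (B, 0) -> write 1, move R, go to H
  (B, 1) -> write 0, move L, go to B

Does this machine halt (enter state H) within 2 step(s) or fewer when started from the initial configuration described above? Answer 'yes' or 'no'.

Step 1: in state A at pos 1, read 1 -> (A,1)->write 1,move L,goto A. Now: state=A, head=0, tape[-1..4]=011010 (head:  ^)
Step 2: in state A at pos 0, read 1 -> (A,1)->write 1,move L,goto A. Now: state=A, head=-1, tape[-2..4]=0011010 (head:  ^)
After 2 step(s): state = A (not H) -> not halted within 2 -> no

Answer: no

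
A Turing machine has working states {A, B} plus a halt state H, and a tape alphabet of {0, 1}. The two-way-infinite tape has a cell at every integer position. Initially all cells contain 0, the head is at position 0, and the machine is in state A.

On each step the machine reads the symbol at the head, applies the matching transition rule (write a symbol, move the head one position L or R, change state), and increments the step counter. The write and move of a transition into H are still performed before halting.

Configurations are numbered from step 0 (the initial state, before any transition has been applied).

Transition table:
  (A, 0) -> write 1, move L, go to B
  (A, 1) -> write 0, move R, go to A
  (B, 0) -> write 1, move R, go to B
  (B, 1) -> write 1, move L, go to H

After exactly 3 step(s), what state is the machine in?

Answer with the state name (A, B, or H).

Answer: H

Derivation:
Step 1: in state A at pos 0, read 0 -> (A,0)->write 1,move L,goto B. Now: state=B, head=-1, tape[-2..1]=0010 (head:  ^)
Step 2: in state B at pos -1, read 0 -> (B,0)->write 1,move R,goto B. Now: state=B, head=0, tape[-2..1]=0110 (head:   ^)
Step 3: in state B at pos 0, read 1 -> (B,1)->write 1,move L,goto H. Now: state=H, head=-1, tape[-2..1]=0110 (head:  ^)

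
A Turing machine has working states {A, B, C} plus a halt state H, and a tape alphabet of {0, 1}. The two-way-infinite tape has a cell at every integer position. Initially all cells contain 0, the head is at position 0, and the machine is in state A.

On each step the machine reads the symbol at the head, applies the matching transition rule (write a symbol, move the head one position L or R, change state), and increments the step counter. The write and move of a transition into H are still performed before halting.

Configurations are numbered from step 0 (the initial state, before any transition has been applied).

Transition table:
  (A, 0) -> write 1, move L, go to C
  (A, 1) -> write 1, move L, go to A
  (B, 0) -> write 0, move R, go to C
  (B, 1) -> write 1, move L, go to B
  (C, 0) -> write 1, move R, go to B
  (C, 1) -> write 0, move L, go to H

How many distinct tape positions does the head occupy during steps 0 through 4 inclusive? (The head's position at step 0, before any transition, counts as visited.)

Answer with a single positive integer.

Answer: 3

Derivation:
Step 1: in state A at pos 0, read 0 -> (A,0)->write 1,move L,goto C. Now: state=C, head=-1, tape[-2..1]=0010 (head:  ^)
Step 2: in state C at pos -1, read 0 -> (C,0)->write 1,move R,goto B. Now: state=B, head=0, tape[-2..1]=0110 (head:   ^)
Step 3: in state B at pos 0, read 1 -> (B,1)->write 1,move L,goto B. Now: state=B, head=-1, tape[-2..1]=0110 (head:  ^)
Step 4: in state B at pos -1, read 1 -> (B,1)->write 1,move L,goto B. Now: state=B, head=-2, tape[-3..1]=00110 (head:  ^)
Head positions at steps 0..4: starting at 0, distinct positions visited = {-2, -1, 0} -> 3 position(s)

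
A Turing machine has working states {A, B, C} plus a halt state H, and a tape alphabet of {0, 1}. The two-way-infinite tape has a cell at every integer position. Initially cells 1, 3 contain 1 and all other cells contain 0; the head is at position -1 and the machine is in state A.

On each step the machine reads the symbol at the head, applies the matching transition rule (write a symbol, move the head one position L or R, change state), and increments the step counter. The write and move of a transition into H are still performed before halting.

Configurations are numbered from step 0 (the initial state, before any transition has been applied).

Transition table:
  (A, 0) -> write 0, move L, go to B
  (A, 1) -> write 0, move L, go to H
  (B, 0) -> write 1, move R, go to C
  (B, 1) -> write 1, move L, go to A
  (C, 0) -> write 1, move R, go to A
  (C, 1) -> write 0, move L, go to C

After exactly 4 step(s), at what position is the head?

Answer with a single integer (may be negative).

Answer: -1

Derivation:
Step 1: in state A at pos -1, read 0 -> (A,0)->write 0,move L,goto B. Now: state=B, head=-2, tape[-3..4]=00001010 (head:  ^)
Step 2: in state B at pos -2, read 0 -> (B,0)->write 1,move R,goto C. Now: state=C, head=-1, tape[-3..4]=01001010 (head:   ^)
Step 3: in state C at pos -1, read 0 -> (C,0)->write 1,move R,goto A. Now: state=A, head=0, tape[-3..4]=01101010 (head:    ^)
Step 4: in state A at pos 0, read 0 -> (A,0)->write 0,move L,goto B. Now: state=B, head=-1, tape[-3..4]=01101010 (head:   ^)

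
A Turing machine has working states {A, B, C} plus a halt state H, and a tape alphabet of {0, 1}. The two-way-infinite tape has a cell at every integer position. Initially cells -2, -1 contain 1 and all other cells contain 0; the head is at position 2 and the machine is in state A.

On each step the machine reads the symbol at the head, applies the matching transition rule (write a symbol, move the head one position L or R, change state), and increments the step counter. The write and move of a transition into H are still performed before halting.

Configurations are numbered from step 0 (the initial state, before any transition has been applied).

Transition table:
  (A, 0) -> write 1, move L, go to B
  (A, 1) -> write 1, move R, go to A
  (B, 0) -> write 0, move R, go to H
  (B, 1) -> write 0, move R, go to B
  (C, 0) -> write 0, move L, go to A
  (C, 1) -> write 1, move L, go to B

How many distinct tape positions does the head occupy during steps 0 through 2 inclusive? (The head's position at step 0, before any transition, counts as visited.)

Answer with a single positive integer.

Step 1: in state A at pos 2, read 0 -> (A,0)->write 1,move L,goto B. Now: state=B, head=1, tape[-3..3]=0110010 (head:     ^)
Step 2: in state B at pos 1, read 0 -> (B,0)->write 0,move R,goto H. Now: state=H, head=2, tape[-3..3]=0110010 (head:      ^)
Head positions at steps 0..2: starting at 2, distinct positions visited = {1, 2} -> 2 position(s)

Answer: 2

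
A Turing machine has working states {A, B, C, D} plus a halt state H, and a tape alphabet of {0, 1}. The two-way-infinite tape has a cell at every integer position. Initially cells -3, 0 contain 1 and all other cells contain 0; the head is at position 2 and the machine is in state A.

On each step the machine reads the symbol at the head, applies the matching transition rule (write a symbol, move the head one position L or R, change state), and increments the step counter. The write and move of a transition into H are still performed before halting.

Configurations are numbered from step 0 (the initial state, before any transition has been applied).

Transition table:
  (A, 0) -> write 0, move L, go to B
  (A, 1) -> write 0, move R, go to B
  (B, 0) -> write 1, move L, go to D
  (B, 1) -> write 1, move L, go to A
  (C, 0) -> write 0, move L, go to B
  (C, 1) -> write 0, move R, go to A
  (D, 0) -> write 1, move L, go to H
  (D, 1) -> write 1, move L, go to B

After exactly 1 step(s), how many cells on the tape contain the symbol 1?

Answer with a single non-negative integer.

Answer: 2

Derivation:
Step 1: in state A at pos 2, read 0 -> (A,0)->write 0,move L,goto B. Now: state=B, head=1, tape[-4..3]=01001000 (head:      ^)
Cells containing 1 after step 1: {-3, 0} -> 2 cell(s)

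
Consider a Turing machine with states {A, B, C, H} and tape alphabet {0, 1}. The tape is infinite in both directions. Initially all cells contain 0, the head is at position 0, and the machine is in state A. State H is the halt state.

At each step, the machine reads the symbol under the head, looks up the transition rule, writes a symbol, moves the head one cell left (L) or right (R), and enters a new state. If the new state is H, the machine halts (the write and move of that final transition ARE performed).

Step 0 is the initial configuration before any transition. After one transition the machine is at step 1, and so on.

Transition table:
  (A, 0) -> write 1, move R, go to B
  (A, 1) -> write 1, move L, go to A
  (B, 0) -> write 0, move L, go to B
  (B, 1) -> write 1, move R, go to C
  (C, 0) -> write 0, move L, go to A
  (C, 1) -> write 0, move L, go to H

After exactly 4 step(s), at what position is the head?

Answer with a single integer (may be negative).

Step 1: in state A at pos 0, read 0 -> (A,0)->write 1,move R,goto B. Now: state=B, head=1, tape[-1..2]=0100 (head:   ^)
Step 2: in state B at pos 1, read 0 -> (B,0)->write 0,move L,goto B. Now: state=B, head=0, tape[-1..2]=0100 (head:  ^)
Step 3: in state B at pos 0, read 1 -> (B,1)->write 1,move R,goto C. Now: state=C, head=1, tape[-1..2]=0100 (head:   ^)
Step 4: in state C at pos 1, read 0 -> (C,0)->write 0,move L,goto A. Now: state=A, head=0, tape[-1..2]=0100 (head:  ^)

Answer: 0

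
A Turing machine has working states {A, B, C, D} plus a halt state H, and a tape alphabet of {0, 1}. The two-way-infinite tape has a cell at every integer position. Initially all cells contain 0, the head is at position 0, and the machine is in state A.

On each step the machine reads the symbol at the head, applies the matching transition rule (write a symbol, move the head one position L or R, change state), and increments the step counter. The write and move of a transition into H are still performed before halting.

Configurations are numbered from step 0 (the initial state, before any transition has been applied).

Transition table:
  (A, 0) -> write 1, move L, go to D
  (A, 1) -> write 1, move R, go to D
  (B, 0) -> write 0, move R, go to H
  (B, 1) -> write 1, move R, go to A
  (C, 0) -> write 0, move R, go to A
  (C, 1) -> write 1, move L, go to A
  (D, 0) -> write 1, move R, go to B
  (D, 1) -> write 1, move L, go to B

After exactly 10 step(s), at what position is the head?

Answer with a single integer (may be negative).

Step 1: in state A at pos 0, read 0 -> (A,0)->write 1,move L,goto D. Now: state=D, head=-1, tape[-2..1]=0010 (head:  ^)
Step 2: in state D at pos -1, read 0 -> (D,0)->write 1,move R,goto B. Now: state=B, head=0, tape[-2..1]=0110 (head:   ^)
Step 3: in state B at pos 0, read 1 -> (B,1)->write 1,move R,goto A. Now: state=A, head=1, tape[-2..2]=01100 (head:    ^)
Step 4: in state A at pos 1, read 0 -> (A,0)->write 1,move L,goto D. Now: state=D, head=0, tape[-2..2]=01110 (head:   ^)
Step 5: in state D at pos 0, read 1 -> (D,1)->write 1,move L,goto B. Now: state=B, head=-1, tape[-2..2]=01110 (head:  ^)
Step 6: in state B at pos -1, read 1 -> (B,1)->write 1,move R,goto A. Now: state=A, head=0, tape[-2..2]=01110 (head:   ^)
Step 7: in state A at pos 0, read 1 -> (A,1)->write 1,move R,goto D. Now: state=D, head=1, tape[-2..2]=01110 (head:    ^)
Step 8: in state D at pos 1, read 1 -> (D,1)->write 1,move L,goto B. Now: state=B, head=0, tape[-2..2]=01110 (head:   ^)
Step 9: in state B at pos 0, read 1 -> (B,1)->write 1,move R,goto A. Now: state=A, head=1, tape[-2..2]=01110 (head:    ^)
Step 10: in state A at pos 1, read 1 -> (A,1)->write 1,move R,goto D. Now: state=D, head=2, tape[-2..3]=011100 (head:     ^)

Answer: 2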